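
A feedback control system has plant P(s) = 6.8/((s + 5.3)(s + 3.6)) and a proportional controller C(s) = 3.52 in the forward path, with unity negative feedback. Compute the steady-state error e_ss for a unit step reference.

The loop is type 0. Static position error constant K_pos = C(0)·P(0) = 3.52·0.3564 = 1.255.
Steady-state error to a unit step: e_ss = 1/(1+K_pos) = 1/2.255 = 0.444.

0.444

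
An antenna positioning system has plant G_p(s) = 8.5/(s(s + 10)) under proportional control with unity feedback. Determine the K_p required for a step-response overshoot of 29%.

From %OS = 100·exp(−πζ/√(1−ζ²)) = 29%, ζ = −ln(0.29)/√(π²+ln²(0.29)) = 0.3666.
Characteristic equation s² + 10s + 8.5K_p = 0 gives ζ = 10/(2√(8.5K_p)).
Setting ζ = 0.3666: √(8.5K_p) = 10/(2·0.3666) = 13.64, so K_p = 186/8.5 = 21.9.

K_p = 21.9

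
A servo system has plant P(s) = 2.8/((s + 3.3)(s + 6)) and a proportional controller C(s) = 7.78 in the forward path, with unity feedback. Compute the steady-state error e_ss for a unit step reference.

0.476

The loop is type 0. Static position error constant K_pos = C(0)·P(0) = 7.78·0.1414 = 1.1.
Steady-state error to a unit step: e_ss = 1/(1+K_pos) = 1/2.1 = 0.476.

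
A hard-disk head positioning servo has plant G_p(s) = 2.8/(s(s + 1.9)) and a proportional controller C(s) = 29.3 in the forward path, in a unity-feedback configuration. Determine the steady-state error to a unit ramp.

The loop has one pole at the origin (type 1). Velocity error constant K_v = lim_{s→0} s·C(s)G_p(s) = 29.3·2.8/1.9 = 43.18.
Steady-state error to a unit ramp: e_ss = 1/K_v = 0.0232.

0.0232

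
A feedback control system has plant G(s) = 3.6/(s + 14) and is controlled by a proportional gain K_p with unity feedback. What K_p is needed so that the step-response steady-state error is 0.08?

K_p = 44.7

The loop is type 0, so e_ss(step) = 1/(1 + K_pos) with K_pos = K_p·G(0).
G(0) = 0.2571. Require 1/(1 + K_p·0.2571) = 0.08, so 1 + 0.2571·K_p = 12.5.
K_p = (12.5 − 1)/0.2571 = 44.7.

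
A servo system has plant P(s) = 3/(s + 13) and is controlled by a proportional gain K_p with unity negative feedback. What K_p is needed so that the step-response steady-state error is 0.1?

The loop is type 0, so e_ss(step) = 1/(1 + K_pos) with K_pos = K_p·P(0).
P(0) = 0.2308. Require 1/(1 + K_p·0.2308) = 0.1, so 1 + 0.2308·K_p = 10.
K_p = (10 − 1)/0.2308 = 39.

K_p = 39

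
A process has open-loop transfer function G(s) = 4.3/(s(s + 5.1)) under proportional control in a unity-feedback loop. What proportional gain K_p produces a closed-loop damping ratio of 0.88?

Closed-loop characteristic equation: s² + 5.1s + K_p·4.3 = 0.
So ω_n = √(4.3K_p) and 2ζω_n = 5.1, giving ζ = 5.1/(2√(4.3K_p)).
Setting ζ = 0.88: √(4.3K_p) = 5.1/(2·0.88) = 2.898, so K_p = 8.397/4.3 = 1.95.

K_p = 1.95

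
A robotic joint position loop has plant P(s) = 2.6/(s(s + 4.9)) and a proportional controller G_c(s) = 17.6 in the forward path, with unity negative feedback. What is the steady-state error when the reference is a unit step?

The open loop G_c(s)P(s) has a pole at the origin (type 1), so the static position error constant is infinite and e_ss = 1/(1+∞) = 0.

0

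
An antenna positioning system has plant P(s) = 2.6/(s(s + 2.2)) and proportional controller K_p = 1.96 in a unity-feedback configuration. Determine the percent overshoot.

Closed-loop characteristic equation: s² + 2.2s + 5.096 = 0, so ω_n = 2.257 rad/s and ζ = 2.2/(2·2.257) = 0.4873.
%OS = 100·exp(−πζ/√(1−ζ²)) = 100·exp(−π·0.4873/√0.7626) = 17.3%.

17.3%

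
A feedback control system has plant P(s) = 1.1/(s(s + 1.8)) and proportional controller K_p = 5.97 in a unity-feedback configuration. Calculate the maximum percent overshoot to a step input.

30.8%

From 1 + K_pP(s) = 0: s² + 1.8s + 6.567 = 0 ⇒ ω_n = 2.563, ζ = 0.3512.
%OS = 100·exp(−πζ/√(1−ζ²)) = 100·exp(−π·0.3512/√0.8767) = 30.8%.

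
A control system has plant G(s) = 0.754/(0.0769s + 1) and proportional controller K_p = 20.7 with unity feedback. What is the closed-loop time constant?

Closed loop: T(s) = K_p·G/(1+K_p·G) = 15.61/(0.0769s + 1 + 15.61), with pole at s = −(1 + 15.61)/0.0769 = −216.
Closed-loop time constant τ = 1/216 = 0.00463 s.

τ = 0.00463 s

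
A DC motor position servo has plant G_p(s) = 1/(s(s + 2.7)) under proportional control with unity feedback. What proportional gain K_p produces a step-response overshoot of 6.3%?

From %OS = 100·exp(−πζ/√(1−ζ²)) = 6.3%, ζ = −ln(0.063)/√(π²+ln²(0.063)) = 0.6606.
Characteristic equation s² + 2.7s + 1K_p = 0 gives ζ = 2.7/(2√(1K_p)).
Setting ζ = 0.6606: √(1K_p) = 2.7/(2·0.6606) = 2.044, so K_p = 4.176/1 = 4.18.

K_p = 4.18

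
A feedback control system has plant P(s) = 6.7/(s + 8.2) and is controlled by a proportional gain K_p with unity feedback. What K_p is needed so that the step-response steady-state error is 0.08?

Steady-state error for a unit step on this type-0 loop is 1/(1 + K_p·P(0)).
P(0) = 0.8171. Require 1/(1 + K_p·0.8171) = 0.08, so 1 + 0.8171·K_p = 12.5.
K_p = (12.5 − 1)/0.8171 = 14.1.

K_p = 14.1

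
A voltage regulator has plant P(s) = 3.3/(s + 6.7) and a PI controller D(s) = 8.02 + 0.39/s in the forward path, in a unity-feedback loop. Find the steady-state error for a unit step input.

0

The open loop D(s)P(s) has a pole at the origin (type 1), so the static position error constant is infinite and e_ss = 1/(1+∞) = 0.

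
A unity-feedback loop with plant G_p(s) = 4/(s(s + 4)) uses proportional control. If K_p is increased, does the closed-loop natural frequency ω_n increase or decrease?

increase

ω_n = √(4·K_p), which grows with K_p.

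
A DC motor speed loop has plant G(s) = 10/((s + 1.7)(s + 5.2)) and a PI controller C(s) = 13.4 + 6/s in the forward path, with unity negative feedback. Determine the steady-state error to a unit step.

0

The open loop C(s)G(s) has a pole at the origin (type 1), so the static position error constant is infinite and e_ss = 1/(1+∞) = 0.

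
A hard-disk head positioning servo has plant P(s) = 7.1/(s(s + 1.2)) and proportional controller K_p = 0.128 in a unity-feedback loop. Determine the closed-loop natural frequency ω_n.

The closed-loop denominator is s(s+1.2) + 0.128·7.1 = s² + 1.2s + 0.9088.
Matching s² + 2ζω_n s + ω_n²: ω_n = √0.9088 = 0.9533 rad/s and 2ζω_n = 1.2, so ζ = 1.2/(2·0.9533) = 0.629.

ω_n = 0.953 rad/s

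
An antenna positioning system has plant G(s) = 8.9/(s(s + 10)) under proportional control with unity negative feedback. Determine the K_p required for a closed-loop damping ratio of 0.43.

K_p = 15.2

Closed-loop characteristic equation: s² + 10s + K_p·8.9 = 0.
So ω_n = √(8.9K_p) and 2ζω_n = 10, giving ζ = 10/(2√(8.9K_p)).
Setting ζ = 0.43: √(8.9K_p) = 10/(2·0.43) = 11.63, so K_p = 135.2/8.9 = 15.2.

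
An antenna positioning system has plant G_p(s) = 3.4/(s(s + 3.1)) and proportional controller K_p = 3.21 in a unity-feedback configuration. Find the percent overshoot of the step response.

Closed-loop characteristic equation: s² + 3.1s + 10.91 = 0, so ω_n = 3.304 rad/s and ζ = 3.1/(2·3.304) = 0.4692.
%OS = 100·exp(−πζ/√(1−ζ²)) = 100·exp(−π·0.4692/√0.7799) = 18.8%.

18.8%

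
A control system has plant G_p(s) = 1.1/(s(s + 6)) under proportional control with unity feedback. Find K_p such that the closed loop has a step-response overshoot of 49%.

From %OS = 100·exp(−πζ/√(1−ζ²)) = 49%, ζ = −ln(0.49)/√(π²+ln²(0.49)) = 0.2214.
Characteristic equation s² + 6s + 1.1K_p = 0 gives ζ = 6/(2√(1.1K_p)).
Setting ζ = 0.2214: √(1.1K_p) = 6/(2·0.2214) = 13.55, so K_p = 183.6/1.1 = 167.

K_p = 167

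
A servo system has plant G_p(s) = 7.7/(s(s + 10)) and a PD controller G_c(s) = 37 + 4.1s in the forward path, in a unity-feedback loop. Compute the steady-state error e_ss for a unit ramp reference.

0.0351

The loop has one pole at the origin (type 1). Velocity error constant K_v = lim_{s→0} s·G_c(s)G_p(s) = 37·7.7/10 = 28.49.
Steady-state error to a unit ramp: e_ss = 1/K_v = 0.0351.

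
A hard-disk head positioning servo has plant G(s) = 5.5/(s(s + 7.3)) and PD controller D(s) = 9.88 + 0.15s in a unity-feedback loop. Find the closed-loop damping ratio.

Forward path: (9.88 + 0.15s)·5.5/(s(s+7.3)). The closed-loop characteristic equation is s² + (7.3 + 5.5·0.15)s + 5.5·9.88 = 0.
That is s² + 8.125s + 54.34 = 0, so ω_n = 7.372 rad/s and ζ = 8.125/(2·7.372) = 0.5511.

ζ = 0.551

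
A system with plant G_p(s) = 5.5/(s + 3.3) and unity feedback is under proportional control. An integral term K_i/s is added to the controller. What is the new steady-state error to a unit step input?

0

The integrator makes K_pos = lim_{s→0} C(s)G(s) infinite, so e_ss = 1/(1+K_pos) = 0.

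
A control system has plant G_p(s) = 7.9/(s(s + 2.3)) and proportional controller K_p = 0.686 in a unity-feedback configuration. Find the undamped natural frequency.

The closed-loop denominator is s(s+2.3) + 0.686·7.9 = s² + 2.3s + 5.419.
So ω_n² = 5.419 ⇒ ω_n = 2.328 rad/s, and ζ = 2.3/(2ω_n) = 0.494.

ω_n = 2.33 rad/s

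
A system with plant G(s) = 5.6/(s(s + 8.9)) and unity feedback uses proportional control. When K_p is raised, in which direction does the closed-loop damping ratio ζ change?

ζ = 8.9/(2√(5.6K_p)); increasing K_p raises the denominator, so ζ falls.

decrease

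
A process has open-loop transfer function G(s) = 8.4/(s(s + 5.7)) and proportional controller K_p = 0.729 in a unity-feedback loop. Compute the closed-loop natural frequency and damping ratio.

ω_n = 2.47 rad/s, ζ = 1.15

With unity feedback the closed-loop characteristic equation is s² + 5.7s + 0.729·8.4 = s² + 5.7s + 6.124 = 0.
So ω_n² = 6.124 ⇒ ω_n = 2.475 rad/s, and ζ = 5.7/(2ω_n) = 1.15.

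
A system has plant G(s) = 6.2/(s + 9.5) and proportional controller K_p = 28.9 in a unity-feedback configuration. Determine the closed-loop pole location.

Closed-loop transfer function: T(s) = K_p·G(s)/(1 + K_p·G(s)) = 179.2/(s + 9.5 + 179.2) = 179.2/(s + 188.7).
The closed-loop pole is at s = −188.7.

s = -188.7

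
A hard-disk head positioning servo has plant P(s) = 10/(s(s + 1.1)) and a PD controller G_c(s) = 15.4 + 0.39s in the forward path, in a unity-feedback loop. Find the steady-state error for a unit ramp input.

The loop has one pole at the origin (type 1). Velocity error constant K_v = lim_{s→0} s·G_c(s)P(s) = 15.4·10/1.1 = 140.
Steady-state error to a unit ramp: e_ss = 1/K_v = 0.00714.

0.00714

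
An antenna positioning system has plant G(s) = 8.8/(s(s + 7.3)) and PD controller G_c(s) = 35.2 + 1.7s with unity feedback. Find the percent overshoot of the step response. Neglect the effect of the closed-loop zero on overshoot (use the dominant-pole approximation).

7.69%

Forward path: (35.2 + 1.7s)·8.8/(s(s+7.3)). The closed-loop characteristic equation is s² + (7.3 + 8.8·1.7)s + 8.8·35.2 = 0.
That is s² + 22.26s + 309.8 = 0, so ω_n = 17.6 rad/s and ζ = 22.26/(2·17.6) = 0.6324.
%OS = 100·exp(−πζ/√(1−ζ²)) = 7.69%.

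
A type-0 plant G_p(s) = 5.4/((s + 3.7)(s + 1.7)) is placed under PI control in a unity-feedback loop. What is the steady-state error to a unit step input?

The PI controller's integrator makes the forward path type 1, so e_ss to a step is zero.

0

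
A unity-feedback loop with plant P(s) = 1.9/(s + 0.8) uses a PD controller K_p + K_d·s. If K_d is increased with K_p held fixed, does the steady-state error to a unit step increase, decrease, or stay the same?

At s = 0 the derivative term contributes nothing: C(0) = K_p regardless of K_d, so K_pos = K_p·P(0) and e_ss are unchanged.

unchanged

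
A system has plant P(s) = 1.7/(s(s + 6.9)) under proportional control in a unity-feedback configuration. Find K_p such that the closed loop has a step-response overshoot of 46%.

K_p = 122

From %OS = 100·exp(−πζ/√(1−ζ²)) = 46%, ζ = −ln(0.46)/√(π²+ln²(0.46)) = 0.24.
Characteristic equation s² + 6.9s + 1.7K_p = 0 gives ζ = 6.9/(2√(1.7K_p)).
Setting ζ = 0.24: √(1.7K_p) = 6.9/(2·0.24) = 14.38, so K_p = 206.7/1.7 = 122.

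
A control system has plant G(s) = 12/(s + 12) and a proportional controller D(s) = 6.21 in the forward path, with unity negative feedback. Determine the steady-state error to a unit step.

The loop is type 0. Static position error constant K_pos = D(0)·G(0) = 6.21·1 = 6.21.
Steady-state error to a unit step: e_ss = 1/(1+K_pos) = 1/7.21 = 0.139.

0.139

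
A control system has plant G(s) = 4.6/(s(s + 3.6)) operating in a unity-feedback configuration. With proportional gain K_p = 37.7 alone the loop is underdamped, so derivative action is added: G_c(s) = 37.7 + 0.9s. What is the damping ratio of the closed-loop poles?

Forward path: (37.7 + 0.9s)·4.6/(s(s+3.6)). The closed-loop characteristic equation is s² + (3.6 + 4.6·0.9)s + 4.6·37.7 = 0.
That is s² + 7.74s + 173.4 = 0, so ω_n = 13.17 rad/s and ζ = 7.74/(2·13.17) = 0.2939.

ζ = 0.294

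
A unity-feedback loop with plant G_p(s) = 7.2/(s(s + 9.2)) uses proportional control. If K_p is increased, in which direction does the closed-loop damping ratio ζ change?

ζ = 9.2/(2√(7.2K_p)); increasing K_p raises the denominator, so ζ falls.

decrease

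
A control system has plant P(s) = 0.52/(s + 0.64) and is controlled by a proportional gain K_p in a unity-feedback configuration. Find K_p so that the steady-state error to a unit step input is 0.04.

The loop is type 0, so e_ss(step) = 1/(1 + K_pos) with K_pos = K_p·P(0).
P(0) = 0.8125. Require 1/(1 + K_p·0.8125) = 0.04, so 1 + 0.8125·K_p = 25.
K_p = (25 − 1)/0.8125 = 29.5.

K_p = 29.5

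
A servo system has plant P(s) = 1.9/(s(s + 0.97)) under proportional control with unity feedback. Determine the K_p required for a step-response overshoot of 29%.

From %OS = 100·exp(−πζ/√(1−ζ²)) = 29%, ζ = −ln(0.29)/√(π²+ln²(0.29)) = 0.3666.
Characteristic equation s² + 0.97s + 1.9K_p = 0 gives ζ = 0.97/(2√(1.9K_p)).
Setting ζ = 0.3666: √(1.9K_p) = 0.97/(2·0.3666) = 1.323, so K_p = 1.75/1.9 = 0.921.

K_p = 0.921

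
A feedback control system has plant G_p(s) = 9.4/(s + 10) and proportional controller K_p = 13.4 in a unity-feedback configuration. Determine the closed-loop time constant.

Closed-loop transfer function: T(s) = K_p·G_p(s)/(1 + K_p·G_p(s)) = 126/(s + 10 + 126) = 126/(s + 136).
Time constant τ = 1/136 = 0.00736 s.

τ = 0.00736 s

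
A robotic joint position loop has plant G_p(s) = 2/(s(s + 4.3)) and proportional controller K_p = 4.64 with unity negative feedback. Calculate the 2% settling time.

T_s ≈ 1.86 s

The closed-loop denominator s² + 4.3s + 9.28 gives ω_n = √9.28 = 3.046 and ζ = 4.3/(2ω_n) = 0.7058.
2% settling time T_s ≈ 4/(ζω_n) = 4/2.15 = 1.86 s.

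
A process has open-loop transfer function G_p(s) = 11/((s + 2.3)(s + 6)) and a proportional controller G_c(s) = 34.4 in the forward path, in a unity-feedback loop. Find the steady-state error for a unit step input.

0.0352

The loop is type 0. Static position error constant K_pos = G_c(0)·G_p(0) = 34.4·0.7971 = 27.42.
Steady-state error to a unit step: e_ss = 1/(1+K_pos) = 1/28.42 = 0.0352.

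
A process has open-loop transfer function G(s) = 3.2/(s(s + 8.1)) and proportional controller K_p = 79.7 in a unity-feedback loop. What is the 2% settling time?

T_s ≈ 0.988 s

From 1 + K_pG(s) = 0: s² + 8.1s + 255 = 0 ⇒ ω_n = 15.97, ζ = 0.2536.
2% settling time T_s ≈ 4/(ζω_n) = 4/4.05 = 0.988 s.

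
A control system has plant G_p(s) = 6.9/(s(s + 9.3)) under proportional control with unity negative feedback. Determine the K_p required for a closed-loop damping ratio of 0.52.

Closed-loop characteristic equation: s² + 9.3s + K_p·6.9 = 0.
So ω_n = √(6.9K_p) and 2ζω_n = 9.3, giving ζ = 9.3/(2√(6.9K_p)).
Setting ζ = 0.52: √(6.9K_p) = 9.3/(2·0.52) = 8.942, so K_p = 79.96/6.9 = 11.6.

K_p = 11.6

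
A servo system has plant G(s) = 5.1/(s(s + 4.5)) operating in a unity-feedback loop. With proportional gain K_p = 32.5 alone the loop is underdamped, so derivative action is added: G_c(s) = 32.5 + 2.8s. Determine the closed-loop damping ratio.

Forward path: (32.5 + 2.8s)·5.1/(s(s+4.5)). The closed-loop characteristic equation is s² + (4.5 + 5.1·2.8)s + 5.1·32.5 = 0.
That is s² + 18.78s + 165.8 = 0, so ω_n = 12.87 rad/s and ζ = 18.78/(2·12.87) = 0.7294.

ζ = 0.729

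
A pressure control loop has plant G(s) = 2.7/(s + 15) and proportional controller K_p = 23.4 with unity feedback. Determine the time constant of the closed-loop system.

Closed-loop transfer function: T(s) = K_p·G(s)/(1 + K_p·G(s)) = 63.18/(s + 15 + 63.18) = 63.18/(s + 78.18).
Time constant τ = 1/78.18 = 0.0128 s.

τ = 0.0128 s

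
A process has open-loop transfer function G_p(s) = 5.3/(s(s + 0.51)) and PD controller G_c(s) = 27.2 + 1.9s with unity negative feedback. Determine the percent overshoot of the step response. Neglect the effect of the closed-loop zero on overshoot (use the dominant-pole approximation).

Forward path: (27.2 + 1.9s)·5.3/(s(s+0.51)). The closed-loop characteristic equation is s² + (0.51 + 5.3·1.9)s + 5.3·27.2 = 0.
That is s² + 10.58s + 144.2 = 0, so ω_n = 12.01 rad/s and ζ = 10.58/(2·12.01) = 0.4406.
%OS = 100·exp(−πζ/√(1−ζ²)) = 21.4%.

21.4%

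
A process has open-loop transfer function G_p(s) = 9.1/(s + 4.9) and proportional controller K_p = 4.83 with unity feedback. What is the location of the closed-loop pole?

Closed-loop transfer function: T(s) = K_p·G_p(s)/(1 + K_p·G_p(s)) = 43.95/(s + 4.9 + 43.95) = 43.95/(s + 48.85).
The closed-loop pole is at s = −48.85.

s = -48.85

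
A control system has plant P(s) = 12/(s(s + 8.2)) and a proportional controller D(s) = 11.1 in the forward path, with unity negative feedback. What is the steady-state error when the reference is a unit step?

The open loop D(s)P(s) has a pole at the origin (type 1), so the static position error constant is infinite and e_ss = 1/(1+∞) = 0.

0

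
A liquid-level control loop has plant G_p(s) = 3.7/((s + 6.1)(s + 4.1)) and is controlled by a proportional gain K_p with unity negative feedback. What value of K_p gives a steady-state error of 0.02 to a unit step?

K_p = 331

The loop is type 0, so e_ss(step) = 1/(1 + K_pos) with K_pos = K_p·G_p(0).
G_p(0) = 0.1479. Require 1/(1 + K_p·0.1479) = 0.02, so 1 + 0.1479·K_p = 50.
K_p = (50 − 1)/0.1479 = 331.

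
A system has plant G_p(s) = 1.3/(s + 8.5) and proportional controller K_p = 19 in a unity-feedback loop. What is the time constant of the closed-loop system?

τ = 0.0301 s

Closed-loop transfer function: T(s) = K_p·G_p(s)/(1 + K_p·G_p(s)) = 24.7/(s + 8.5 + 24.7) = 24.7/(s + 33.2).
Time constant τ = 1/33.2 = 0.0301 s.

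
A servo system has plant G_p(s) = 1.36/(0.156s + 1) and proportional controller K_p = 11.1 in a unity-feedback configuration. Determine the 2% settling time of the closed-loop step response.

Closed loop: T(s) = K_p·G_p/(1+K_p·G_p) = 15.1/(0.156s + 1 + 15.1), with pole at s = −(1 + 15.1)/0.156 = −103.2.
τ = 1/103.2 = 0.009692 s, so 2% settling time ≈ 4τ = 0.0388 s.

T_s ≈ 0.0388 s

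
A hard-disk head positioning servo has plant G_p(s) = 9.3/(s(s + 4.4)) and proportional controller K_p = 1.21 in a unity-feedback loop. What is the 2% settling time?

From 1 + K_pG_p(s) = 0: s² + 4.4s + 11.25 = 0 ⇒ ω_n = 3.355, ζ = 0.6558.
2% settling time T_s ≈ 4/(ζω_n) = 4/2.2 = 1.82 s.

T_s ≈ 1.82 s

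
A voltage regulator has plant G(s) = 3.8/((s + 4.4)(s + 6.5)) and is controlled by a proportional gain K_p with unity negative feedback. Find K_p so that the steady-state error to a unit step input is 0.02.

K_p = 369

Steady-state error for a unit step on this type-0 loop is 1/(1 + K_p·G(0)).
G(0) = 0.1329. Require 1/(1 + K_p·0.1329) = 0.02, so 1 + 0.1329·K_p = 50.
K_p = (50 − 1)/0.1329 = 369.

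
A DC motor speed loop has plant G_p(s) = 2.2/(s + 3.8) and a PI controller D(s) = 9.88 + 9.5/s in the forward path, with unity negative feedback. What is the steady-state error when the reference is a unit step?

The open loop D(s)G_p(s) has a pole at the origin (type 1), so the static position error constant is infinite and e_ss = 1/(1+∞) = 0.

0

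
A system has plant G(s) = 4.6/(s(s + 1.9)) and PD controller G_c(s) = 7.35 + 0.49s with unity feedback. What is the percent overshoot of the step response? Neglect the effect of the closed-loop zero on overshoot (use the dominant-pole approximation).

Forward path: (7.35 + 0.49s)·4.6/(s(s+1.9)). The closed-loop characteristic equation is s² + (1.9 + 4.6·0.49)s + 4.6·7.35 = 0.
That is s² + 4.154s + 33.81 = 0, so ω_n = 5.815 rad/s and ζ = 4.154/(2·5.815) = 0.3572.
%OS = 100·exp(−πζ/√(1−ζ²)) = 30.1%.

30.1%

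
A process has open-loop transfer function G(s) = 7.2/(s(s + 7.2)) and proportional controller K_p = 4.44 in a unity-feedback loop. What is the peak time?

From 1 + K_pG(s) = 0: s² + 7.2s + 31.97 = 0 ⇒ ω_n = 5.654, ζ = 0.6367.
Damped frequency ω_d = ω_n√(1−ζ²) = 4.36 rad/s, so peak time T_p = π/ω_d = 0.721 s.

T_p = 0.721 s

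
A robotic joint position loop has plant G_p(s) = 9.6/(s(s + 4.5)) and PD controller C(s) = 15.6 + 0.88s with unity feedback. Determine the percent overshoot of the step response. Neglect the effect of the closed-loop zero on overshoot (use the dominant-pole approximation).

Forward path: (15.6 + 0.88s)·9.6/(s(s+4.5)). The closed-loop characteristic equation is s² + (4.5 + 9.6·0.88)s + 9.6·15.6 = 0.
That is s² + 12.95s + 149.8 = 0, so ω_n = 12.24 rad/s and ζ = 12.95/(2·12.24) = 0.529.
%OS = 100·exp(−πζ/√(1−ζ²)) = 14.1%.

14.1%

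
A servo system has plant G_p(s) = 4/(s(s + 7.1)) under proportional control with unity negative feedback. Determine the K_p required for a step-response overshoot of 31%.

From %OS = 100·exp(−πζ/√(1−ζ²)) = 31%, ζ = −ln(0.31)/√(π²+ln²(0.31)) = 0.3493.
Characteristic equation s² + 7.1s + 4K_p = 0 gives ζ = 7.1/(2√(4K_p)).
Setting ζ = 0.3493: √(4K_p) = 7.1/(2·0.3493) = 10.16, so K_p = 103.3/4 = 25.8.

K_p = 25.8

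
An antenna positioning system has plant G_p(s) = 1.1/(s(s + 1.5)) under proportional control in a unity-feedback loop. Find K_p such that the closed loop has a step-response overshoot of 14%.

K_p = 1.82

From %OS = 100·exp(−πζ/√(1−ζ²)) = 14%, ζ = −ln(0.14)/√(π²+ln²(0.14)) = 0.5305.
Characteristic equation s² + 1.5s + 1.1K_p = 0 gives ζ = 1.5/(2√(1.1K_p)).
Setting ζ = 0.5305: √(1.1K_p) = 1.5/(2·0.5305) = 1.414, so K_p = 1.999/1.1 = 1.82.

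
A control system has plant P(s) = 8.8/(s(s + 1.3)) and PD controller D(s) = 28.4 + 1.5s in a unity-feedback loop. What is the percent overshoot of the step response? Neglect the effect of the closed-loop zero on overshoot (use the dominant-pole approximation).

Forward path: (28.4 + 1.5s)·8.8/(s(s+1.3)). The closed-loop characteristic equation is s² + (1.3 + 8.8·1.5)s + 8.8·28.4 = 0.
That is s² + 14.5s + 249.9 = 0, so ω_n = 15.81 rad/s and ζ = 14.5/(2·15.81) = 0.4586.
%OS = 100·exp(−πζ/√(1−ζ²)) = 19.8%.

19.8%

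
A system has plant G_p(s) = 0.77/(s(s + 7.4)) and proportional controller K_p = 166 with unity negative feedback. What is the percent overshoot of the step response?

33.7%

The closed-loop denominator s² + 7.4s + 127.8 gives ω_n = √127.8 = 11.31 and ζ = 7.4/(2ω_n) = 0.3273.
%OS = 100·exp(−πζ/√(1−ζ²)) = 100·exp(−π·0.3273/√0.8929) = 33.7%.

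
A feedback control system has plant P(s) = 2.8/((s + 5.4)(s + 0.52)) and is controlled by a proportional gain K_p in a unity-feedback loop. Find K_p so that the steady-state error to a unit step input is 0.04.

K_p = 24.1

The loop is type 0, so e_ss(step) = 1/(1 + K_pos) with K_pos = K_p·P(0).
P(0) = 0.9972. Require 1/(1 + K_p·0.9972) = 0.04, so 1 + 0.9972·K_p = 25.
K_p = (25 − 1)/0.9972 = 24.1.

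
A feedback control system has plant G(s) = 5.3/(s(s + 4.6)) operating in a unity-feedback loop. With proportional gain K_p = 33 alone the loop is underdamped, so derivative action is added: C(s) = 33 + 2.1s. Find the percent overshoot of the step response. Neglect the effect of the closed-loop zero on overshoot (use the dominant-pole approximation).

Forward path: (33 + 2.1s)·5.3/(s(s+4.6)). The closed-loop characteristic equation is s² + (4.6 + 5.3·2.1)s + 5.3·33 = 0.
That is s² + 15.73s + 174.9 = 0, so ω_n = 13.22 rad/s and ζ = 15.73/(2·13.22) = 0.5947.
%OS = 100·exp(−πζ/√(1−ζ²)) = 9.79%.

9.79%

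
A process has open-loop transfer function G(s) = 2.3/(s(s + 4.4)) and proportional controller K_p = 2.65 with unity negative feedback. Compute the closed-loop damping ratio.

ζ = 0.891

With unity feedback the closed-loop characteristic equation is s² + 4.4s + 2.65·2.3 = s² + 4.4s + 6.095 = 0.
So ω_n² = 6.095 ⇒ ω_n = 2.469 rad/s, and ζ = 4.4/(2ω_n) = 0.891.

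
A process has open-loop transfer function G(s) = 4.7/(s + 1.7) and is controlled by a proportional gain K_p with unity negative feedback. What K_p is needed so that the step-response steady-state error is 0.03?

For a type-0 loop with proportional control, e_ss = 1/(1 + K_p·G(0)).
G(0) = 2.765. Require 1/(1 + K_p·2.765) = 0.03, so 1 + 2.765·K_p = 33.33.
K_p = (33.33 − 1)/2.765 = 11.7.

K_p = 11.7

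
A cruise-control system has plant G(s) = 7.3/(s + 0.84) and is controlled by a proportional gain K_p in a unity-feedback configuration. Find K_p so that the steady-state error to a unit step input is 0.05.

Steady-state error for a unit step on this type-0 loop is 1/(1 + K_p·G(0)).
G(0) = 8.69. Require 1/(1 + K_p·8.69) = 0.05, so 1 + 8.69·K_p = 20.
K_p = (20 − 1)/8.69 = 2.19.

K_p = 2.19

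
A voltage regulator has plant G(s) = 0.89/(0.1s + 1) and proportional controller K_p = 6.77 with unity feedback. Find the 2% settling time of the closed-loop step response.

Closed loop: T(s) = K_p·G/(1+K_p·G) = 6.025/(0.1s + 1 + 6.025), with pole at s = −(1 + 6.025)/0.1 = −70.25.
τ = 1/70.25 = 0.01423 s, so 2% settling time ≈ 4τ = 0.0569 s.

T_s ≈ 0.0569 s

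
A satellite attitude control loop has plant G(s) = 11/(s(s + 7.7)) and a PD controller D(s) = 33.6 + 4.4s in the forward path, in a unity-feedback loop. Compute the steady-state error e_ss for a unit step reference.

0

The open loop D(s)G(s) has a pole at the origin (type 1), so the static position error constant is infinite and e_ss = 1/(1+∞) = 0.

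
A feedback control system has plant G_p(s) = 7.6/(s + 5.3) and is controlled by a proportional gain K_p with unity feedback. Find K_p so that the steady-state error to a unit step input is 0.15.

K_p = 3.95

For a type-0 loop with proportional control, e_ss = 1/(1 + K_p·G_p(0)).
G_p(0) = 1.434. Require 1/(1 + K_p·1.434) = 0.15, so 1 + 1.434·K_p = 6.667.
K_p = (6.667 − 1)/1.434 = 3.95.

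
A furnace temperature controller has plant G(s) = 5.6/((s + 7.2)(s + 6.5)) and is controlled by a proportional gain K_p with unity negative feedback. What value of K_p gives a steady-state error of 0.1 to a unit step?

Steady-state error for a unit step on this type-0 loop is 1/(1 + K_p·G(0)).
G(0) = 0.1197. Require 1/(1 + K_p·0.1197) = 0.1, so 1 + 0.1197·K_p = 10.
K_p = (10 − 1)/0.1197 = 75.2.

K_p = 75.2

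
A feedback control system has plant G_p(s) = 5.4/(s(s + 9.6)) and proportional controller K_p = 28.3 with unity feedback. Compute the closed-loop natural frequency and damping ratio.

The closed-loop denominator is s(s+9.6) + 28.3·5.4 = s² + 9.6s + 152.8.
Matching s² + 2ζω_n s + ω_n²: ω_n = √152.8 = 12.36 rad/s and 2ζω_n = 9.6, so ζ = 9.6/(2·12.36) = 0.388.

ω_n = 12.4 rad/s, ζ = 0.388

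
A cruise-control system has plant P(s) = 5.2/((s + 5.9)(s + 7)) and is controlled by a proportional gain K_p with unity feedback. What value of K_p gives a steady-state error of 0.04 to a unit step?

K_p = 191

The loop is type 0, so e_ss(step) = 1/(1 + K_pos) with K_pos = K_p·P(0).
P(0) = 0.1259. Require 1/(1 + K_p·0.1259) = 0.04, so 1 + 0.1259·K_p = 25.
K_p = (25 − 1)/0.1259 = 191.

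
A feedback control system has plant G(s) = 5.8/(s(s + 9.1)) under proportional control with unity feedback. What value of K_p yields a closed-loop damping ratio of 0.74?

K_p = 6.52

Closed-loop characteristic equation: s² + 9.1s + K_p·5.8 = 0.
So ω_n = √(5.8K_p) and 2ζω_n = 9.1, giving ζ = 9.1/(2√(5.8K_p)).
Setting ζ = 0.74: √(5.8K_p) = 9.1/(2·0.74) = 6.149, so K_p = 37.81/5.8 = 6.52.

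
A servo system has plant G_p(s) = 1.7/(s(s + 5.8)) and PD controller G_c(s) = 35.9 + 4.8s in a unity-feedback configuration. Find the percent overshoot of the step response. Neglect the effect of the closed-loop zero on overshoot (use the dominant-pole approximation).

0.193%

Forward path: (35.9 + 4.8s)·1.7/(s(s+5.8)). The closed-loop characteristic equation is s² + (5.8 + 1.7·4.8)s + 1.7·35.9 = 0.
That is s² + 13.96s + 61.03 = 0, so ω_n = 7.812 rad/s and ζ = 13.96/(2·7.812) = 0.8935.
%OS = 100·exp(−πζ/√(1−ζ²)) = 0.193%.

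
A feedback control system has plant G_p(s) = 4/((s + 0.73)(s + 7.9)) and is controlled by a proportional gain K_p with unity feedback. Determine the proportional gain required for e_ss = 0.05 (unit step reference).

K_p = 27.4

Steady-state error for a unit step on this type-0 loop is 1/(1 + K_p·G_p(0)).
G_p(0) = 0.6936. Require 1/(1 + K_p·0.6936) = 0.05, so 1 + 0.6936·K_p = 20.
K_p = (20 − 1)/0.6936 = 27.4.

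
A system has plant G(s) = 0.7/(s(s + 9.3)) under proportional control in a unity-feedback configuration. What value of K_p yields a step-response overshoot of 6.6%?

K_p = 72.2

From %OS = 100·exp(−πζ/√(1−ζ²)) = 6.6%, ζ = −ln(0.066)/√(π²+ln²(0.066)) = 0.6543.
Characteristic equation s² + 9.3s + 0.7K_p = 0 gives ζ = 9.3/(2√(0.7K_p)).
Setting ζ = 0.6543: √(0.7K_p) = 9.3/(2·0.6543) = 7.107, so K_p = 50.51/0.7 = 72.2.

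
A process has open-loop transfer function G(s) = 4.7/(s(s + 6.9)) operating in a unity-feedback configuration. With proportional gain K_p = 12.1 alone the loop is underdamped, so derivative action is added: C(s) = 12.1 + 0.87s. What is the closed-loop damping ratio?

Forward path: (12.1 + 0.87s)·4.7/(s(s+6.9)). The closed-loop characteristic equation is s² + (6.9 + 4.7·0.87)s + 4.7·12.1 = 0.
That is s² + 10.99s + 56.87 = 0, so ω_n = 7.541 rad/s and ζ = 10.99/(2·7.541) = 0.7286.

ζ = 0.729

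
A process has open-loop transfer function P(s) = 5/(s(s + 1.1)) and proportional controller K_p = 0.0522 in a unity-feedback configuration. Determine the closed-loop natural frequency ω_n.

ω_n = 0.511 rad/s

The closed-loop denominator is s(s+1.1) + 0.0522·5 = s² + 1.1s + 0.261.
Matching s² + 2ζω_n s + ω_n²: ω_n = √0.261 = 0.5109 rad/s and 2ζω_n = 1.1, so ζ = 1.1/(2·0.5109) = 1.08.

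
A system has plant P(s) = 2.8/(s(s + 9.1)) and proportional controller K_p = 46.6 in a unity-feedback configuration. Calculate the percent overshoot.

The closed-loop denominator s² + 9.1s + 130.5 gives ω_n = √130.5 = 11.42 and ζ = 9.1/(2ω_n) = 0.3983.
%OS = 100·exp(−πζ/√(1−ζ²)) = 100·exp(−π·0.3983/√0.8413) = 25.6%.

25.6%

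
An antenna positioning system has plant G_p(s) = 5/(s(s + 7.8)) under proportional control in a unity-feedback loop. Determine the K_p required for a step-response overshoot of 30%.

From %OS = 100·exp(−πζ/√(1−ζ²)) = 30%, ζ = −ln(0.3)/√(π²+ln²(0.3)) = 0.3579.
Characteristic equation s² + 7.8s + 5K_p = 0 gives ζ = 7.8/(2√(5K_p)).
Setting ζ = 0.3579: √(5K_p) = 7.8/(2·0.3579) = 10.9, so K_p = 118.8/5 = 23.8.

K_p = 23.8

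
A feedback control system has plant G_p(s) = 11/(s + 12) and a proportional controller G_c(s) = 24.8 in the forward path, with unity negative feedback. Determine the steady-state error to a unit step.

0.0421

The loop is type 0. Static position error constant K_pos = G_c(0)·G_p(0) = 24.8·0.9167 = 22.73.
Steady-state error to a unit step: e_ss = 1/(1+K_pos) = 1/23.73 = 0.0421.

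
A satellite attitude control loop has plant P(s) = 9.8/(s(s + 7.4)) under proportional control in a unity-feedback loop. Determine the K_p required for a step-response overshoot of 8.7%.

K_p = 3.71

From %OS = 100·exp(−πζ/√(1−ζ²)) = 8.7%, ζ = −ln(0.087)/√(π²+ln²(0.087)) = 0.6137.
Characteristic equation s² + 7.4s + 9.8K_p = 0 gives ζ = 7.4/(2√(9.8K_p)).
Setting ζ = 0.6137: √(9.8K_p) = 7.4/(2·0.6137) = 6.029, so K_p = 36.35/9.8 = 3.71.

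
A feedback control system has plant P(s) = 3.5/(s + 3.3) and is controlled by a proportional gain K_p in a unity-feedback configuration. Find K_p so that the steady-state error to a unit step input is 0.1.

Steady-state error for a unit step on this type-0 loop is 1/(1 + K_p·P(0)).
P(0) = 1.061. Require 1/(1 + K_p·1.061) = 0.1, so 1 + 1.061·K_p = 10.
K_p = (10 − 1)/1.061 = 8.49.

K_p = 8.49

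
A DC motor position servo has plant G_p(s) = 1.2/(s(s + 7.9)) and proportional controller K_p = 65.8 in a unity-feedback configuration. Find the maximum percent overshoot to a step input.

21%

The closed-loop denominator s² + 7.9s + 78.96 gives ω_n = √78.96 = 8.886 and ζ = 7.9/(2ω_n) = 0.4445.
%OS = 100·exp(−πζ/√(1−ζ²)) = 100·exp(−π·0.4445/√0.8024) = 21%.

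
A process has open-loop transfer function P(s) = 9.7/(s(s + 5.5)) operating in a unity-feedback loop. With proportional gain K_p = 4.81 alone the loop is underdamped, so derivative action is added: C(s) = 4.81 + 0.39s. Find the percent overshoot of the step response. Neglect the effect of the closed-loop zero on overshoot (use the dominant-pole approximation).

Forward path: (4.81 + 0.39s)·9.7/(s(s+5.5)). The closed-loop characteristic equation is s² + (5.5 + 9.7·0.39)s + 9.7·4.81 = 0.
That is s² + 9.283s + 46.66 = 0, so ω_n = 6.831 rad/s and ζ = 9.283/(2·6.831) = 0.6795.
%OS = 100·exp(−πζ/√(1−ζ²)) = 5.45%.

5.45%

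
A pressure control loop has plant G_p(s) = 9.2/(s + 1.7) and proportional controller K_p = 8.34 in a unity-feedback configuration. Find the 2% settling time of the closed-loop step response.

Closed-loop transfer function: T(s) = K_p·G_p(s)/(1 + K_p·G_p(s)) = 76.73/(s + 1.7 + 76.73) = 76.73/(s + 78.43).
Time constant τ = 1/78.43 = 0.01275 s, so the 2% settling time is about 4τ = 0.051 s.

T_s ≈ 0.051 s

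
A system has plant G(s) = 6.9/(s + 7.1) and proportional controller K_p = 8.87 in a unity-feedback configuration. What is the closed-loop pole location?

Closed-loop transfer function: T(s) = K_p·G(s)/(1 + K_p·G(s)) = 61.2/(s + 7.1 + 61.2) = 61.2/(s + 68.3).
The closed-loop pole is at s = −68.3.

s = -68.3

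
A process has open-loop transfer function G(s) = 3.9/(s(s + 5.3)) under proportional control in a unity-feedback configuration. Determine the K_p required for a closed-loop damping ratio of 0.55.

K_p = 5.95

Closed-loop characteristic equation: s² + 5.3s + K_p·3.9 = 0.
So ω_n = √(3.9K_p) and 2ζω_n = 5.3, giving ζ = 5.3/(2√(3.9K_p)).
Setting ζ = 0.55: √(3.9K_p) = 5.3/(2·0.55) = 4.818, so K_p = 23.21/3.9 = 5.95.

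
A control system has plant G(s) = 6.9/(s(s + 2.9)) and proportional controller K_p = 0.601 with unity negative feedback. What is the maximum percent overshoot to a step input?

4.13%

From 1 + K_pG(s) = 0: s² + 2.9s + 4.147 = 0 ⇒ ω_n = 2.036, ζ = 0.712.
%OS = 100·exp(−πζ/√(1−ζ²)) = 100·exp(−π·0.712/√0.493) = 4.13%.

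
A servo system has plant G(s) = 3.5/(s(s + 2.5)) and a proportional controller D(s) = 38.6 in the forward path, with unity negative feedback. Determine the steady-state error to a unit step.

The open loop D(s)G(s) has a pole at the origin (type 1), so the static position error constant is infinite and e_ss = 1/(1+∞) = 0.

0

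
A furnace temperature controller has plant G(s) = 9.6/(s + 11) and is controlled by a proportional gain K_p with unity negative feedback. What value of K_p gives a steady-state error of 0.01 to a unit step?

K_p = 113

For a type-0 loop with proportional control, e_ss = 1/(1 + K_p·G(0)).
G(0) = 0.8727. Require 1/(1 + K_p·0.8727) = 0.01, so 1 + 0.8727·K_p = 100.
K_p = (100 − 1)/0.8727 = 113.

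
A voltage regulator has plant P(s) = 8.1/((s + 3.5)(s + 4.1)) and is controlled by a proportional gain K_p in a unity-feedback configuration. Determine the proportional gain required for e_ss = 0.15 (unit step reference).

For a type-0 loop with proportional control, e_ss = 1/(1 + K_p·P(0)).
P(0) = 0.5645. Require 1/(1 + K_p·0.5645) = 0.15, so 1 + 0.5645·K_p = 6.667.
K_p = (6.667 − 1)/0.5645 = 10.

K_p = 10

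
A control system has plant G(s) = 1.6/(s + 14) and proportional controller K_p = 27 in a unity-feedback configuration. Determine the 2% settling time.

Closed-loop transfer function: T(s) = K_p·G(s)/(1 + K_p·G(s)) = 43.2/(s + 14 + 43.2) = 43.2/(s + 57.2).
Time constant τ = 1/57.2 = 0.01748 s, so the 2% settling time is about 4τ = 0.0699 s.

T_s ≈ 0.0699 s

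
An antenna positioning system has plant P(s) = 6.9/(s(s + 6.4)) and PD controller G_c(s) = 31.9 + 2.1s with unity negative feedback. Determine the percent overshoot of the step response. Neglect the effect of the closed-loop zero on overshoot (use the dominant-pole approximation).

4.44%

Forward path: (31.9 + 2.1s)·6.9/(s(s+6.4)). The closed-loop characteristic equation is s² + (6.4 + 6.9·2.1)s + 6.9·31.9 = 0.
That is s² + 20.89s + 220.1 = 0, so ω_n = 14.84 rad/s and ζ = 20.89/(2·14.84) = 0.704.
%OS = 100·exp(−πζ/√(1−ζ²)) = 4.44%.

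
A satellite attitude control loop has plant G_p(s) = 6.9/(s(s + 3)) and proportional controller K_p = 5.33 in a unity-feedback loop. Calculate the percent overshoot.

The closed-loop denominator s² + 3s + 36.78 gives ω_n = √36.78 = 6.064 and ζ = 3/(2ω_n) = 0.2473.
%OS = 100·exp(−πζ/√(1−ζ²)) = 100·exp(−π·0.2473/√0.9388) = 44.8%.

44.8%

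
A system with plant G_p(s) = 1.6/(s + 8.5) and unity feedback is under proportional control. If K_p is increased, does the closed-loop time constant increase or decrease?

decrease

Closed-loop pole is at s = −(8.5+K_p·1.6); larger K_p moves it further left, so τ = 1/(8.5+K_p·1.6) decreases.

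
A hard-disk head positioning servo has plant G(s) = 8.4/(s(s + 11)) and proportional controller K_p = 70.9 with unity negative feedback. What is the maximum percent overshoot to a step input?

48.3%

From 1 + K_pG(s) = 0: s² + 11s + 595.6 = 0 ⇒ ω_n = 24.4, ζ = 0.2254.
%OS = 100·exp(−πζ/√(1−ζ²)) = 100·exp(−π·0.2254/√0.9492) = 48.3%.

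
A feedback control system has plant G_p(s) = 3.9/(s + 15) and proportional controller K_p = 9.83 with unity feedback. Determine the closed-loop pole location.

s = -53.34

Closed-loop transfer function: T(s) = K_p·G_p(s)/(1 + K_p·G_p(s)) = 38.34/(s + 15 + 38.34) = 38.34/(s + 53.34).
The closed-loop pole is at s = −53.34.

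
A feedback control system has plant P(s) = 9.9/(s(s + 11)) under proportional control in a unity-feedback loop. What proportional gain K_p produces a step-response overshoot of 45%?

From %OS = 100·exp(−πζ/√(1−ζ²)) = 45%, ζ = −ln(0.45)/√(π²+ln²(0.45)) = 0.2463.
Characteristic equation s² + 11s + 9.9K_p = 0 gives ζ = 11/(2√(9.9K_p)).
Setting ζ = 0.2463: √(9.9K_p) = 11/(2·0.2463) = 22.33, so K_p = 498.5/9.9 = 50.4.

K_p = 50.4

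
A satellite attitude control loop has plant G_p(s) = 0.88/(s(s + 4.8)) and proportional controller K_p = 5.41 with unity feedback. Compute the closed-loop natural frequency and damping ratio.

1 + K_p·G_p(s) = 0 gives s² + 4.8s + 4.761 = 0.
So ω_n² = 4.761 ⇒ ω_n = 2.182 rad/s, and ζ = 4.8/(2ω_n) = 1.1.

ω_n = 2.18 rad/s, ζ = 1.1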